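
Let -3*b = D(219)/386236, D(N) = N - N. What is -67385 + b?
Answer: -67385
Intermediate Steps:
D(N) = 0
b = 0 (b = -0/386236 = -1/3*0 = 0)
-67385 + b = -67385 + 0 = -67385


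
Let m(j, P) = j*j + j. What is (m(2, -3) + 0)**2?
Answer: 36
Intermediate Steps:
m(j, P) = j + j**2 (m(j, P) = j**2 + j = j + j**2)
(m(2, -3) + 0)**2 = (2*(1 + 2) + 0)**2 = (2*3 + 0)**2 = (6 + 0)**2 = 6**2 = 36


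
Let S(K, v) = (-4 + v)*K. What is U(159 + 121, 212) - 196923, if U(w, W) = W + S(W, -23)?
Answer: -202435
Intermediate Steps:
S(K, v) = K*(-4 + v)
U(w, W) = -26*W (U(w, W) = W + W*(-4 - 23) = W + W*(-27) = W - 27*W = -26*W)
U(159 + 121, 212) - 196923 = -26*212 - 196923 = -5512 - 196923 = -202435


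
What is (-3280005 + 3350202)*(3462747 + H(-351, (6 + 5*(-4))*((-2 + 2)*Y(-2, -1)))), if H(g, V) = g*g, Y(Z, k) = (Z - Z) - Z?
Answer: 251722791756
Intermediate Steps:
Y(Z, k) = -Z (Y(Z, k) = 0 - Z = -Z)
H(g, V) = g²
(-3280005 + 3350202)*(3462747 + H(-351, (6 + 5*(-4))*((-2 + 2)*Y(-2, -1)))) = (-3280005 + 3350202)*(3462747 + (-351)²) = 70197*(3462747 + 123201) = 70197*3585948 = 251722791756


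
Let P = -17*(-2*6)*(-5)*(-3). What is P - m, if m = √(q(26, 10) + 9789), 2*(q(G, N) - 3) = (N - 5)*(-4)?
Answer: 3060 - √9782 ≈ 2961.1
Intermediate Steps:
q(G, N) = 13 - 2*N (q(G, N) = 3 + ((N - 5)*(-4))/2 = 3 + ((-5 + N)*(-4))/2 = 3 + (20 - 4*N)/2 = 3 + (10 - 2*N) = 13 - 2*N)
m = √9782 (m = √((13 - 2*10) + 9789) = √((13 - 20) + 9789) = √(-7 + 9789) = √9782 ≈ 98.904)
P = 3060 (P = -(-204)*(-5)*(-3) = -17*60*(-3) = -1020*(-3) = 3060)
P - m = 3060 - √9782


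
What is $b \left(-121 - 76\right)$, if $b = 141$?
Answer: $-27777$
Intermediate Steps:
$b \left(-121 - 76\right) = 141 \left(-121 - 76\right) = 141 \left(-197\right) = -27777$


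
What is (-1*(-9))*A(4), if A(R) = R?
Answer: 36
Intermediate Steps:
(-1*(-9))*A(4) = -1*(-9)*4 = 9*4 = 36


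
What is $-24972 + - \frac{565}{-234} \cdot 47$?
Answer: $- \frac{5816893}{234} \approx -24859.0$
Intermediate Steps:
$-24972 + - \frac{565}{-234} \cdot 47 = -24972 + \left(-565\right) \left(- \frac{1}{234}\right) 47 = -24972 + \frac{565}{234} \cdot 47 = -24972 + \frac{26555}{234} = - \frac{5816893}{234}$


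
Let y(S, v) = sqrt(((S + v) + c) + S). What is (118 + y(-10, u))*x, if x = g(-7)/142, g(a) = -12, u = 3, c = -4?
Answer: -708/71 - 6*I*sqrt(21)/71 ≈ -9.9718 - 0.38726*I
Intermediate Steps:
y(S, v) = sqrt(-4 + v + 2*S) (y(S, v) = sqrt(((S + v) - 4) + S) = sqrt((-4 + S + v) + S) = sqrt(-4 + v + 2*S))
x = -6/71 (x = -12/142 = -12*1/142 = -6/71 ≈ -0.084507)
(118 + y(-10, u))*x = (118 + sqrt(-4 + 3 + 2*(-10)))*(-6/71) = (118 + sqrt(-4 + 3 - 20))*(-6/71) = (118 + sqrt(-21))*(-6/71) = (118 + I*sqrt(21))*(-6/71) = -708/71 - 6*I*sqrt(21)/71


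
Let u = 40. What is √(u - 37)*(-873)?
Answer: -873*√3 ≈ -1512.1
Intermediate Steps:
√(u - 37)*(-873) = √(40 - 37)*(-873) = √3*(-873) = -873*√3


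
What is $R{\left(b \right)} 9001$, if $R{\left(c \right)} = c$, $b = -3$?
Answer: $-27003$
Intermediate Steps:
$R{\left(b \right)} 9001 = \left(-3\right) 9001 = -27003$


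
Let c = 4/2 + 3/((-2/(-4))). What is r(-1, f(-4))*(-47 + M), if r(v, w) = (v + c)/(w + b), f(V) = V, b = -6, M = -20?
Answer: 469/10 ≈ 46.900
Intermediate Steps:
c = 8 (c = 4*(1/2) + 3/((-2*(-1/4))) = 2 + 3/(1/2) = 2 + 3*2 = 2 + 6 = 8)
r(v, w) = (8 + v)/(-6 + w) (r(v, w) = (v + 8)/(w - 6) = (8 + v)/(-6 + w))
r(-1, f(-4))*(-47 + M) = ((8 - 1)/(-6 - 4))*(-47 - 20) = (7/(-10))*(-67) = -1/10*7*(-67) = -7/10*(-67) = 469/10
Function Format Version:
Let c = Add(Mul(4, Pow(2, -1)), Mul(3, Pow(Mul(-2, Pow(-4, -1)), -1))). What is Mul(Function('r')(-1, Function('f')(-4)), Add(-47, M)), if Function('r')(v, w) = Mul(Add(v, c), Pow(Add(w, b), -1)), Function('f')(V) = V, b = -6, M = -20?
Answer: Rational(469, 10) ≈ 46.900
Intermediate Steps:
c = 8 (c = Add(Mul(4, Rational(1, 2)), Mul(3, Pow(Mul(-2, Rational(-1, 4)), -1))) = Add(2, Mul(3, Pow(Rational(1, 2), -1))) = Add(2, Mul(3, 2)) = Add(2, 6) = 8)
Function('r')(v, w) = Mul(Pow(Add(-6, w), -1), Add(8, v)) (Function('r')(v, w) = Mul(Add(v, 8), Pow(Add(w, -6), -1)) = Mul(Add(8, v), Pow(Add(-6, w), -1)) = Mul(Pow(Add(-6, w), -1), Add(8, v)))
Mul(Function('r')(-1, Function('f')(-4)), Add(-47, M)) = Mul(Mul(Pow(Add(-6, -4), -1), Add(8, -1)), Add(-47, -20)) = Mul(Mul(Pow(-10, -1), 7), -67) = Mul(Mul(Rational(-1, 10), 7), -67) = Mul(Rational(-7, 10), -67) = Rational(469, 10)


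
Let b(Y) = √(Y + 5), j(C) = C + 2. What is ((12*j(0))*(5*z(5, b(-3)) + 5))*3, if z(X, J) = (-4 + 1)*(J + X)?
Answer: -5040 - 1080*√2 ≈ -6567.4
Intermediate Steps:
j(C) = 2 + C
b(Y) = √(5 + Y)
z(X, J) = -3*J - 3*X (z(X, J) = -3*(J + X) = -3*J - 3*X)
((12*j(0))*(5*z(5, b(-3)) + 5))*3 = ((12*(2 + 0))*(5*(-3*√(5 - 3) - 3*5) + 5))*3 = ((12*2)*(5*(-3*√2 - 15) + 5))*3 = (24*(5*(-15 - 3*√2) + 5))*3 = (24*((-75 - 15*√2) + 5))*3 = (24*(-70 - 15*√2))*3 = (-1680 - 360*√2)*3 = -5040 - 1080*√2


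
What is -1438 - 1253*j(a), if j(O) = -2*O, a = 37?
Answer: 91284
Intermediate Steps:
-1438 - 1253*j(a) = -1438 - (-2506)*37 = -1438 - 1253*(-74) = -1438 + 92722 = 91284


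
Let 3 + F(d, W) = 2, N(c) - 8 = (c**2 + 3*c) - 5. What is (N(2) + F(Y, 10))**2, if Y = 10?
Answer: 144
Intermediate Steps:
N(c) = 3 + c**2 + 3*c (N(c) = 8 + ((c**2 + 3*c) - 5) = 8 + (-5 + c**2 + 3*c) = 3 + c**2 + 3*c)
F(d, W) = -1 (F(d, W) = -3 + 2 = -1)
(N(2) + F(Y, 10))**2 = ((3 + 2**2 + 3*2) - 1)**2 = ((3 + 4 + 6) - 1)**2 = (13 - 1)**2 = 12**2 = 144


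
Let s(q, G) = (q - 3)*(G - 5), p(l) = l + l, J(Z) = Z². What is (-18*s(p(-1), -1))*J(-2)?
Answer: -2160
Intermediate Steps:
p(l) = 2*l
s(q, G) = (-5 + G)*(-3 + q) (s(q, G) = (-3 + q)*(-5 + G) = (-5 + G)*(-3 + q))
(-18*s(p(-1), -1))*J(-2) = -18*(15 - 10*(-1) - 3*(-1) - 2*(-1))*(-2)² = -18*(15 - 5*(-2) + 3 - 1*(-2))*4 = -18*(15 + 10 + 3 + 2)*4 = -18*30*4 = -540*4 = -2160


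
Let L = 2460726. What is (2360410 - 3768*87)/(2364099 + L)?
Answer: 2032594/4824825 ≈ 0.42128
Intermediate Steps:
(2360410 - 3768*87)/(2364099 + L) = (2360410 - 3768*87)/(2364099 + 2460726) = (2360410 - 327816)/4824825 = 2032594*(1/4824825) = 2032594/4824825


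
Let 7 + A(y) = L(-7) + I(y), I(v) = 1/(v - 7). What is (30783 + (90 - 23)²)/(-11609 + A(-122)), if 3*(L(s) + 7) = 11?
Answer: -4550088/1498895 ≈ -3.0356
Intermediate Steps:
I(v) = 1/(-7 + v)
L(s) = -10/3 (L(s) = -7 + (⅓)*11 = -7 + 11/3 = -10/3)
A(y) = -31/3 + 1/(-7 + y) (A(y) = -7 + (-10/3 + 1/(-7 + y)) = -31/3 + 1/(-7 + y))
(30783 + (90 - 23)²)/(-11609 + A(-122)) = (30783 + (90 - 23)²)/(-11609 + (220 - 31*(-122))/(3*(-7 - 122))) = (30783 + 67²)/(-11609 + (⅓)*(220 + 3782)/(-129)) = (30783 + 4489)/(-11609 + (⅓)*(-1/129)*4002) = 35272/(-11609 - 1334/129) = 35272/(-1498895/129) = 35272*(-129/1498895) = -4550088/1498895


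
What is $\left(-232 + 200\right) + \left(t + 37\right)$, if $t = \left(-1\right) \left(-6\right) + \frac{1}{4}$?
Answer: $\frac{45}{4} \approx 11.25$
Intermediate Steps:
$t = \frac{25}{4}$ ($t = 6 + \frac{1}{4} = \frac{25}{4} \approx 6.25$)
$\left(-232 + 200\right) + \left(t + 37\right) = \left(-232 + 200\right) + \left(\frac{25}{4} + 37\right) = -32 + \frac{173}{4} = \frac{45}{4}$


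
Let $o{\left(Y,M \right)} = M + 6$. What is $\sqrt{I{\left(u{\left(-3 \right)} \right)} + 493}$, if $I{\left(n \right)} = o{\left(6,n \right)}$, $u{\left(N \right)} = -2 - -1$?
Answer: $\sqrt{498} \approx 22.316$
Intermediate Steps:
$o{\left(Y,M \right)} = 6 + M$
$u{\left(N \right)} = -1$ ($u{\left(N \right)} = -2 + 1 = -1$)
$I{\left(n \right)} = 6 + n$
$\sqrt{I{\left(u{\left(-3 \right)} \right)} + 493} = \sqrt{\left(6 - 1\right) + 493} = \sqrt{5 + 493} = \sqrt{498}$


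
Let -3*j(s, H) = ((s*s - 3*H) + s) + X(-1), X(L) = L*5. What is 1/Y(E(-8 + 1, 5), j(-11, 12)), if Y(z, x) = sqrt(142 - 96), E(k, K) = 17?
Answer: sqrt(46)/46 ≈ 0.14744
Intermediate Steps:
X(L) = 5*L
j(s, H) = 5/3 + H - s/3 - s**2/3 (j(s, H) = -(((s*s - 3*H) + s) + 5*(-1))/3 = -(((s**2 - 3*H) + s) - 5)/3 = -((s + s**2 - 3*H) - 5)/3 = -(-5 + s + s**2 - 3*H)/3 = 5/3 + H - s/3 - s**2/3)
Y(z, x) = sqrt(46)
1/Y(E(-8 + 1, 5), j(-11, 12)) = 1/(sqrt(46)) = sqrt(46)/46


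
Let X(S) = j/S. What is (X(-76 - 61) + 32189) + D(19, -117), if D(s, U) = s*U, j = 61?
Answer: 4105281/137 ≈ 29966.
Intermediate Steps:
X(S) = 61/S
D(s, U) = U*s
(X(-76 - 61) + 32189) + D(19, -117) = (61/(-76 - 61) + 32189) - 117*19 = (61/(-137) + 32189) - 2223 = (61*(-1/137) + 32189) - 2223 = (-61/137 + 32189) - 2223 = 4409832/137 - 2223 = 4105281/137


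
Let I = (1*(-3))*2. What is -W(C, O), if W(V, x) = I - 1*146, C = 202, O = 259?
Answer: 152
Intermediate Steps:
I = -6 (I = -3*2 = -6)
W(V, x) = -152 (W(V, x) = -6 - 1*146 = -6 - 146 = -152)
-W(C, O) = -1*(-152) = 152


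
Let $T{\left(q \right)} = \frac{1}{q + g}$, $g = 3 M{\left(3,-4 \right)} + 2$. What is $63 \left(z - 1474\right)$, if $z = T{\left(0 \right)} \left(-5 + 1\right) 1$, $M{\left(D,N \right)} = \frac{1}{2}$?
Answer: $-92934$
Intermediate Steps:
$M{\left(D,N \right)} = \frac{1}{2}$
$g = \frac{7}{2}$ ($g = 3 \cdot \frac{1}{2} + 2 = \frac{3}{2} + 2 = \frac{7}{2} \approx 3.5$)
$T{\left(q \right)} = \frac{1}{\frac{7}{2} + q}$ ($T{\left(q \right)} = \frac{1}{q + \frac{7}{2}} = \frac{1}{\frac{7}{2} + q}$)
$z = - \frac{8}{7}$ ($z = \frac{2}{7 + 2 \cdot 0} \left(-5 + 1\right) 1 = \frac{2}{7 + 0} \left(\left(-4\right) 1\right) = \frac{2}{7} \left(-4\right) = - \frac{8}{7} \approx -1.1429$)
$63 \left(z - 1474\right) = 63 \left(- \frac{8}{7} - 1474\right) = 63 \left(- \frac{10326}{7}\right) = -92934$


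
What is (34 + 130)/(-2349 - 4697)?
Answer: -82/3523 ≈ -0.023276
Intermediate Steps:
(34 + 130)/(-2349 - 4697) = 164/(-7046) = 164*(-1/7046) = -82/3523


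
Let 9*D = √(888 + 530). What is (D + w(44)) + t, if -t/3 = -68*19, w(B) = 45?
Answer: 3921 + √1418/9 ≈ 3925.2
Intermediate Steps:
D = √1418/9 (D = √(888 + 530)/9 = √1418/9 ≈ 4.1840)
t = 3876 (t = -(-204)*19 = -3*(-1292) = 3876)
(D + w(44)) + t = (√1418/9 + 45) + 3876 = (45 + √1418/9) + 3876 = 3921 + √1418/9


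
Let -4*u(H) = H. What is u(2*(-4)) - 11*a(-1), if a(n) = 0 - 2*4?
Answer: 90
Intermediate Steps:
u(H) = -H/4
a(n) = -8 (a(n) = 0 - 8 = -8)
u(2*(-4)) - 11*a(-1) = -(-4)/2 - 11*(-8) = -¼*(-8) + 88 = 2 + 88 = 90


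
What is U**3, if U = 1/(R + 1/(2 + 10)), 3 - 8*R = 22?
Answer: -13824/166375 ≈ -0.083089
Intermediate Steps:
R = -19/8 (R = 3/8 - 1/8*22 = 3/8 - 11/4 = -19/8 ≈ -2.3750)
U = -24/55 (U = 1/(-19/8 + 1/(2 + 10)) = 1/(-19/8 + 1/12) = 1/(-55/24) = -24/55 ≈ -0.43636)
U**3 = (-24/55)**3 = -13824/166375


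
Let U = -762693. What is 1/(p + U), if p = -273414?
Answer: -1/1036107 ≈ -9.6515e-7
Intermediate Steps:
1/(p + U) = 1/(-273414 - 762693) = 1/(-1036107) = -1/1036107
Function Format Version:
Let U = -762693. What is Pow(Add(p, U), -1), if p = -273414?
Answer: Rational(-1, 1036107) ≈ -9.6515e-7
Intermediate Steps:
Pow(Add(p, U), -1) = Pow(Add(-273414, -762693), -1) = Pow(-1036107, -1) = Rational(-1, 1036107)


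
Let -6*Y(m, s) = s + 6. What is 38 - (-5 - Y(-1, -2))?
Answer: 127/3 ≈ 42.333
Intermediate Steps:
Y(m, s) = -1 - s/6 (Y(m, s) = -(s + 6)/6 = -(6 + s)/6 = -1 - s/6)
38 - (-5 - Y(-1, -2)) = 38 - (-5 - (-1 - ⅙*(-2))) = 38 - (-5 - (-1 + ⅓)) = 38 - (-5 - 1*(-⅔)) = 38 - (-5 + ⅔) = 38 - 1*(-13/3) = 38 + 13/3 = 127/3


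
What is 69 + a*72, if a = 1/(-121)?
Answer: 8277/121 ≈ 68.405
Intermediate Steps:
a = -1/121 ≈ -0.0082645
69 + a*72 = 69 - 1/121*72 = 69 - 72/121 = 8277/121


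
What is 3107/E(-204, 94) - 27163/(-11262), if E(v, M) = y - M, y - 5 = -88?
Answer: -3353687/221486 ≈ -15.142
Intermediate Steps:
y = -83 (y = 5 - 88 = -83)
E(v, M) = -83 - M
3107/E(-204, 94) - 27163/(-11262) = 3107/(-83 - 1*94) - 27163/(-11262) = 3107/(-83 - 94) - 27163*(-1/11262) = 3107/(-177) + 27163/11262 = 3107*(-1/177) + 27163/11262 = -3107/177 + 27163/11262 = -3353687/221486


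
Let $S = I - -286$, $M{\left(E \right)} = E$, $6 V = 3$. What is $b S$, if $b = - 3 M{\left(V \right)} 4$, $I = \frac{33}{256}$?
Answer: $- \frac{219747}{128} \approx -1716.8$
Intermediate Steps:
$V = \frac{1}{2}$ ($V = \frac{1}{6} \cdot 3 = \frac{1}{2} \approx 0.5$)
$I = \frac{33}{256}$ ($I = 33 \cdot \frac{1}{256} = \frac{33}{256} \approx 0.12891$)
$b = -6$ ($b = \left(-3\right) \frac{1}{2} \cdot 4 = \left(- \frac{3}{2}\right) 4 = -6$)
$S = \frac{73249}{256}$ ($S = \frac{33}{256} - -286 = \frac{33}{256} + 286 = \frac{73249}{256} \approx 286.13$)
$b S = \left(-6\right) \frac{73249}{256} = - \frac{219747}{128}$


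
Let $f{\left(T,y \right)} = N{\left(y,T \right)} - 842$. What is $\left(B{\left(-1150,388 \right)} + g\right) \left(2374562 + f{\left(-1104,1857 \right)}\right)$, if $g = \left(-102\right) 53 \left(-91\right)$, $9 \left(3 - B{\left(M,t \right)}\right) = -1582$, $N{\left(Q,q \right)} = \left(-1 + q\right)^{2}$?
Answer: $\frac{15921567758635}{9} \approx 1.7691 \cdot 10^{12}$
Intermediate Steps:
$B{\left(M,t \right)} = \frac{1609}{9}$ ($B{\left(M,t \right)} = 3 - - \frac{1582}{9} = 3 + \frac{1582}{9} = \frac{1609}{9}$)
$f{\left(T,y \right)} = -842 + \left(-1 + T\right)^{2}$ ($f{\left(T,y \right)} = \left(-1 + T\right)^{2} - 842 = -842 + \left(-1 + T\right)^{2}$)
$g = 491946$ ($g = \left(-5406\right) \left(-91\right) = 491946$)
$\left(B{\left(-1150,388 \right)} + g\right) \left(2374562 + f{\left(-1104,1857 \right)}\right) = \left(\frac{1609}{9} + 491946\right) \left(2374562 - \left(842 - \left(-1 - 1104\right)^{2}\right)\right) = \frac{4429123 \left(2374562 - \left(842 - \left(-1105\right)^{2}\right)\right)}{9} = \frac{4429123 \left(2374562 + \left(-842 + 1221025\right)\right)}{9} = \frac{4429123 \left(2374562 + 1220183\right)}{9} = \frac{4429123}{9} \cdot 3594745 = \frac{15921567758635}{9}$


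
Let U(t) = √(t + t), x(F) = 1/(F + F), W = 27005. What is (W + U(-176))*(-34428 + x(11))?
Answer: -1859453825/2 - 1514830*I*√22/11 ≈ -9.2973e+8 - 6.4593e+5*I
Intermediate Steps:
x(F) = 1/(2*F)
U(t) = √2*√t (U(t) = √(2*t) = √2*√t)
(W + U(-176))*(-34428 + x(11)) = (27005 + √2*√(-176))*(-34428 + (½)/11) = (27005 + √2*(4*I*√11))*(-34428 + (½)*(1/11)) = (27005 + 4*I*√22)*(-34428 + 1/22) = (27005 + 4*I*√22)*(-757415/22) = -1859453825/2 - 1514830*I*√22/11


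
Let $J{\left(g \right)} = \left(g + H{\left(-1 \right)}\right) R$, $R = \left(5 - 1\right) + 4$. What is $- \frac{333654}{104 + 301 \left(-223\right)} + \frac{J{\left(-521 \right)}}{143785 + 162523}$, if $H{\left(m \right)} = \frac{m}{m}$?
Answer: $\frac{25480522598}{5132113963} \approx 4.9649$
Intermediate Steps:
$R = 8$ ($R = 4 + 4 = 8$)
$H{\left(m \right)} = 1$
$J{\left(g \right)} = 8 + 8 g$ ($J{\left(g \right)} = \left(g + 1\right) 8 = \left(1 + g\right) 8 = 8 + 8 g$)
$- \frac{333654}{104 + 301 \left(-223\right)} + \frac{J{\left(-521 \right)}}{143785 + 162523} = - \frac{333654}{104 + 301 \left(-223\right)} + \frac{8 + 8 \left(-521\right)}{143785 + 162523} = - \frac{333654}{104 - 67123} + \frac{8 - 4168}{306308} = - \frac{333654}{-67019} - \frac{1040}{76577} = \left(-333654\right) \left(- \frac{1}{67019}\right) - \frac{1040}{76577} = \frac{333654}{67019} - \frac{1040}{76577} = \frac{25480522598}{5132113963}$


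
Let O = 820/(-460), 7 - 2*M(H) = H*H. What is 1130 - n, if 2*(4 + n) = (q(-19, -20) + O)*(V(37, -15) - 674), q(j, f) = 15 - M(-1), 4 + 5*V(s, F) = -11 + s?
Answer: 104760/23 ≈ 4554.8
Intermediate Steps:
V(s, F) = -3 + s/5 (V(s, F) = -⅘ + (-11 + s)/5 = -⅘ + (-11/5 + s/5) = -3 + s/5)
M(H) = 7/2 - H²/2 (M(H) = 7/2 - H*H/2 = 7/2 - H²/2)
O = -41/23 (O = 820*(-1/460) = -41/23 ≈ -1.7826)
q(j, f) = 12 (q(j, f) = 15 - (7/2 - ½*(-1)²) = 15 - (7/2 - ½*1) = 15 - (7/2 - ½) = 15 - 1*3 = 15 - 3 = 12)
n = -78770/23 (n = -4 + ((12 - 41/23)*((-3 + (⅕)*37) - 674))/2 = -4 + (235*((-3 + 37/5) - 674)/23)/2 = -4 + (235*(22/5 - 674)/23)/2 = -4 + ((235/23)*(-3348/5))/2 = -4 + (½)*(-157356/23) = -4 - 78678/23 = -78770/23 ≈ -3424.8)
1130 - n = 1130 - 1*(-78770/23) = 1130 + 78770/23 = 104760/23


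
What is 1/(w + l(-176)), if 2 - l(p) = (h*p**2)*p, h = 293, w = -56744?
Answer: 1/1597313626 ≈ 6.2605e-10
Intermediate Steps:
l(p) = 2 - 293*p**3 (l(p) = 2 - 293*p**2*p = 2 - 293*p**3)
1/(w + l(-176)) = 1/(-56744 + (2 - 293*(-176)**3)) = 1/(-56744 + (2 - 293*(-5451776))) = 1/(-56744 + (2 + 1597370368)) = 1/(-56744 + 1597370370) = 1/1597313626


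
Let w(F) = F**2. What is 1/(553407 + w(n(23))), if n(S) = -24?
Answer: 1/553983 ≈ 1.8051e-6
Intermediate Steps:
1/(553407 + w(n(23))) = 1/(553407 + (-24)**2) = 1/(553407 + 576) = 1/553983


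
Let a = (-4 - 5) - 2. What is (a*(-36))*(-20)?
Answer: -7920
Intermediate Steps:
a = -11 (a = -9 - 2 = -11)
(a*(-36))*(-20) = -11*(-36)*(-20) = 396*(-20) = -7920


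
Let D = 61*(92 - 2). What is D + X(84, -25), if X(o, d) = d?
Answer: 5465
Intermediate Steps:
D = 5490 (D = 61*90 = 5490)
D + X(84, -25) = 5490 - 25 = 5465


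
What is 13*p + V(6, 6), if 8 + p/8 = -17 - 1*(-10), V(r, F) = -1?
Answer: -1561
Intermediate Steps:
p = -120 (p = -64 + 8*(-17 - 1*(-10)) = -64 + 8*(-17 + 10) = -64 + 8*(-7) = -64 - 56 = -120)
13*p + V(6, 6) = 13*(-120) - 1 = -1560 - 1 = -1561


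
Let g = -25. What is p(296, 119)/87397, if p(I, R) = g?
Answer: -25/87397 ≈ -0.00028605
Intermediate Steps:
p(I, R) = -25
p(296, 119)/87397 = -25/87397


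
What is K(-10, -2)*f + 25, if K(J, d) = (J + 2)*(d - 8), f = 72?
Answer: 5785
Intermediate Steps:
K(J, d) = (-8 + d)*(2 + J) (K(J, d) = (2 + J)*(-8 + d) = (-8 + d)*(2 + J))
K(-10, -2)*f + 25 = (-16 - 8*(-10) + 2*(-2) - 10*(-2))*72 + 25 = (-16 + 80 - 4 + 20)*72 + 25 = 80*72 + 25 = 5760 + 25 = 5785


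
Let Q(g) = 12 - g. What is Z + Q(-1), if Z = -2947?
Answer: -2934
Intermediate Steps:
Z + Q(-1) = -2947 + (12 - 1*(-1)) = -2947 + (12 + 1) = -2947 + 13 = -2934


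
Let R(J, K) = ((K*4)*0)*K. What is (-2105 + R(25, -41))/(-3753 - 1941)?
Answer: 2105/5694 ≈ 0.36969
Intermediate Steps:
R(J, K) = 0 (R(J, K) = ((4*K)*0)*K = 0*K = 0)
(-2105 + R(25, -41))/(-3753 - 1941) = (-2105 + 0)/(-3753 - 1941) = -2105/(-5694) = -2105*(-1/5694) = 2105/5694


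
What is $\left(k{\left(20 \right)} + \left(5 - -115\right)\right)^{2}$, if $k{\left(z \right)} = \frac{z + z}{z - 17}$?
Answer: $\frac{160000}{9} \approx 17778.0$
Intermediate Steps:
$k{\left(z \right)} = \frac{2 z}{-17 + z}$
$\left(k{\left(20 \right)} + \left(5 - -115\right)\right)^{2} = \left(2 \cdot 20 \frac{1}{-17 + 20} + \left(5 - -115\right)\right)^{2} = \left(2 \cdot 20 \cdot \frac{1}{3} + \left(5 + 115\right)\right)^{2} = \left(2 \cdot 20 \cdot \frac{1}{3} + 120\right)^{2} = \left(\frac{40}{3} + 120\right)^{2} = \left(\frac{400}{3}\right)^{2} = \frac{160000}{9}$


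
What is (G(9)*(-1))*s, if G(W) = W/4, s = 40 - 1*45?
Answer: 45/4 ≈ 11.250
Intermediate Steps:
s = -5 (s = 40 - 45 = -5)
G(W) = W/4 (G(W) = W*(¼) = W/4)
(G(9)*(-1))*s = (((¼)*9)*(-1))*(-5) = ((9/4)*(-1))*(-5) = -9/4*(-5) = 45/4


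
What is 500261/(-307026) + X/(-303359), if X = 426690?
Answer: -282763600639/93139100334 ≈ -3.0359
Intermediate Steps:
500261/(-307026) + X/(-303359) = 500261/(-307026) + 426690/(-303359) = 500261*(-1/307026) + 426690*(-1/303359) = -500261/307026 - 426690/303359 = -282763600639/93139100334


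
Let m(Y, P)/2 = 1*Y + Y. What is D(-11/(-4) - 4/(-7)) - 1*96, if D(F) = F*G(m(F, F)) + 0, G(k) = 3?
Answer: -2409/28 ≈ -86.036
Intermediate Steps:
m(Y, P) = 4*Y (m(Y, P) = 2*(1*Y + Y) = 2*(Y + Y) = 2*(2*Y) = 4*Y)
D(F) = 3*F (D(F) = F*3 + 0 = 3*F + 0 = 3*F)
D(-11/(-4) - 4/(-7)) - 1*96 = 3*(-11/(-4) - 4/(-7)) - 1*96 = 3*(-11*(-¼) - 4*(-⅐)) - 96 = 3*(11/4 + 4/7) - 96 = 3*(93/28) - 96 = 279/28 - 96 = -2409/28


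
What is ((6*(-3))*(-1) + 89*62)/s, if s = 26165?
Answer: 5536/26165 ≈ 0.21158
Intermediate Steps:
((6*(-3))*(-1) + 89*62)/s = ((6*(-3))*(-1) + 89*62)/26165 = (-18*(-1) + 5518)*(1/26165) = (18 + 5518)*(1/26165) = 5536*(1/26165) = 5536/26165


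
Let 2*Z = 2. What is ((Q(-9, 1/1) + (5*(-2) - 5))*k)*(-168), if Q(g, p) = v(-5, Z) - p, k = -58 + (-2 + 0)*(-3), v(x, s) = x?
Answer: -183456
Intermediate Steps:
Z = 1 (Z = (½)*2 = 1)
k = -52 (k = -58 - 2*(-3) = -58 + 6 = -52)
Q(g, p) = -5 - p
((Q(-9, 1/1) + (5*(-2) - 5))*k)*(-168) = (((-5 - 1/1) + (5*(-2) - 5))*(-52))*(-168) = (((-5 - 1*1) + (-10 - 5))*(-52))*(-168) = (((-5 - 1) - 15)*(-52))*(-168) = ((-6 - 15)*(-52))*(-168) = -21*(-52)*(-168) = 1092*(-168) = -183456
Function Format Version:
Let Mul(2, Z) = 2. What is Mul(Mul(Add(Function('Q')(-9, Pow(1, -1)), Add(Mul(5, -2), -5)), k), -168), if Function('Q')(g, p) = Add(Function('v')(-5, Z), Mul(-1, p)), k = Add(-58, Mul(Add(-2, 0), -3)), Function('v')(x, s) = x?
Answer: -183456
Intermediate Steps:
Z = 1 (Z = Mul(Rational(1, 2), 2) = 1)
k = -52 (k = Add(-58, Mul(-2, -3)) = Add(-58, 6) = -52)
Function('Q')(g, p) = Add(-5, Mul(-1, p))
Mul(Mul(Add(Function('Q')(-9, Pow(1, -1)), Add(Mul(5, -2), -5)), k), -168) = Mul(Mul(Add(Add(-5, Mul(-1, Pow(1, -1))), Add(Mul(5, -2), -5)), -52), -168) = Mul(Mul(Add(Add(-5, Mul(-1, 1)), Add(-10, -5)), -52), -168) = Mul(Mul(Add(Add(-5, -1), -15), -52), -168) = Mul(Mul(Add(-6, -15), -52), -168) = Mul(Mul(-21, -52), -168) = Mul(1092, -168) = -183456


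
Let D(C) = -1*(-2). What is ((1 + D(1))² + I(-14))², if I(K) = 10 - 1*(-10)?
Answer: 841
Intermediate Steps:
I(K) = 20 (I(K) = 10 + 10 = 20)
D(C) = 2
((1 + D(1))² + I(-14))² = ((1 + 2)² + 20)² = (3² + 20)² = (9 + 20)² = 29² = 841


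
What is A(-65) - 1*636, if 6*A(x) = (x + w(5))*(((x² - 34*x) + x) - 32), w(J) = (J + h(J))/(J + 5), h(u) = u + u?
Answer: -406279/6 ≈ -67713.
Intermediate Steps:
h(u) = 2*u
w(J) = 3*J/(5 + J) (w(J) = (J + 2*J)/(J + 5) = (3*J)/(5 + J) = 3*J/(5 + J))
A(x) = (3/2 + x)*(-32 + x² - 33*x)/6 (A(x) = ((x + 3*5/(5 + 5))*(((x² - 34*x) + x) - 32))/6 = ((x + 3*5/10)*((x² - 33*x) - 32))/6 = ((x + 3*5*(⅒))*(-32 + x² - 33*x))/6 = ((x + 3/2)*(-32 + x² - 33*x))/6 = ((3/2 + x)*(-32 + x² - 33*x))/6 = (3/2 + x)*(-32 + x² - 33*x)/6)
A(-65) - 1*636 = (-8 - 163/12*(-65) - 21/4*(-65)² + (⅙)*(-65)³) - 1*636 = (-8 + 10595/12 - 21/4*4225 + (⅙)*(-274625)) - 636 = (-8 + 10595/12 - 88725/4 - 274625/6) - 636 = -402463/6 - 636 = -406279/6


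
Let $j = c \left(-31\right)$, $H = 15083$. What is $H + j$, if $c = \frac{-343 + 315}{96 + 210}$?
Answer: $\frac{2308133}{153} \approx 15086.0$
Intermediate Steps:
$c = - \frac{14}{153}$ ($c = - \frac{28}{306} = \left(-28\right) \frac{1}{306} = - \frac{14}{153} \approx -0.091503$)
$j = \frac{434}{153}$ ($j = \left(- \frac{14}{153}\right) \left(-31\right) = \frac{434}{153} \approx 2.8366$)
$H + j = 15083 + \frac{434}{153} = \frac{2308133}{153}$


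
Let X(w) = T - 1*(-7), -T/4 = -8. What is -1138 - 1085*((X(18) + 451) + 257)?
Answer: -811633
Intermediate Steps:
T = 32 (T = -4*(-8) = 32)
X(w) = 39 (X(w) = 32 - 1*(-7) = 32 + 7 = 39)
-1138 - 1085*((X(18) + 451) + 257) = -1138 - 1085*((39 + 451) + 257) = -1138 - 1085*(490 + 257) = -1138 - 1085*747 = -1138 - 810495 = -811633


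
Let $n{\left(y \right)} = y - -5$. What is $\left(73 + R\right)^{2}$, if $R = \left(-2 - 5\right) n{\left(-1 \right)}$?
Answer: $2025$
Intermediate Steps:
$n{\left(y \right)} = 5 + y$ ($n{\left(y \right)} = y + 5 = 5 + y$)
$R = -28$ ($R = \left(-2 - 5\right) \left(5 - 1\right) = \left(-7\right) 4 = -28$)
$\left(73 + R\right)^{2} = \left(73 - 28\right)^{2} = 45^{2} = 2025$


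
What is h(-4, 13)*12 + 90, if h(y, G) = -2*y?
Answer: 186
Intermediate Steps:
h(-4, 13)*12 + 90 = -2*(-4)*12 + 90 = 8*12 + 90 = 96 + 90 = 186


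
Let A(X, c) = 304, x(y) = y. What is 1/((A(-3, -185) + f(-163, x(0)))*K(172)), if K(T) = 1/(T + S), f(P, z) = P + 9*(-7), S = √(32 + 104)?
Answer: 86/39 + √34/39 ≈ 2.3546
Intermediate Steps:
S = 2*√34 (S = √136 = 2*√34 ≈ 11.662)
f(P, z) = -63 + P (f(P, z) = P - 63 = -63 + P)
K(T) = 1/(T + 2*√34)
1/((A(-3, -185) + f(-163, x(0)))*K(172)) = 1/((304 + (-63 - 163))*(1/(172 + 2*√34))) = (172 + 2*√34)/(304 - 226) = (172 + 2*√34)/78 = 86/39 + √34/39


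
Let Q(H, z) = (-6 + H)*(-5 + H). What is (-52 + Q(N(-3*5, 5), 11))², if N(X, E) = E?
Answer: 2704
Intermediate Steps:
(-52 + Q(N(-3*5, 5), 11))² = (-52 + (30 + 5² - 11*5))² = (-52 + (30 + 25 - 55))² = (-52 + 0)² = (-52)² = 2704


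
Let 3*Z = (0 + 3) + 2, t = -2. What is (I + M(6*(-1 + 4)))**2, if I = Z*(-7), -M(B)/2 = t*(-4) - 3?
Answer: 4225/9 ≈ 469.44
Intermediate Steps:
Z = 5/3 (Z = ((0 + 3) + 2)/3 = (3 + 2)/3 = (1/3)*5 = 5/3 ≈ 1.6667)
M(B) = -10 (M(B) = -2*(-2*(-4) - 3) = -2*(8 - 3) = -2*5 = -10)
I = -35/3 (I = (5/3)*(-7) = -35/3 ≈ -11.667)
(I + M(6*(-1 + 4)))**2 = (-35/3 - 10)**2 = (-65/3)**2 = 4225/9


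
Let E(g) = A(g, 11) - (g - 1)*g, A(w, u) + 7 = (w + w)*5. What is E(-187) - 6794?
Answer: -43827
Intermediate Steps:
A(w, u) = -7 + 10*w (A(w, u) = -7 + (w + w)*5 = -7 + (2*w)*5 = -7 + 10*w)
E(g) = -7 + 10*g - g*(-1 + g) (E(g) = (-7 + 10*g) - (g - 1)*g = (-7 + 10*g) - (-1 + g)*g = (-7 + 10*g) - g*(-1 + g) = -7 + 10*g - g*(-1 + g))
E(-187) - 6794 = (-7 - 1*(-187)² + 11*(-187)) - 6794 = (-7 - 1*34969 - 2057) - 6794 = (-7 - 34969 - 2057) - 6794 = -37033 - 6794 = -43827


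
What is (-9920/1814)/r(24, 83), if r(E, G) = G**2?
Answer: -4960/6248323 ≈ -0.00079381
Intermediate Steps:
(-9920/1814)/r(24, 83) = (-9920/1814)/(83**2) = -9920*1/1814/6889 = -4960/907*1/6889 = -4960/6248323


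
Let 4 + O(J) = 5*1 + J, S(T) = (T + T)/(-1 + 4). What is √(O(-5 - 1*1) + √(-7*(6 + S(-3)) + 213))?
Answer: √(-5 + √185) ≈ 2.9328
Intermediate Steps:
S(T) = 2*T/3 (S(T) = (2*T)/3 = (2*T)*(⅓) = 2*T/3)
O(J) = 1 + J (O(J) = -4 + (5*1 + J) = -4 + (5 + J) = 1 + J)
√(O(-5 - 1*1) + √(-7*(6 + S(-3)) + 213)) = √((1 + (-5 - 1*1)) + √(-7*(6 + (⅔)*(-3)) + 213)) = √((1 + (-5 - 1)) + √(-7*(6 - 2) + 213)) = √((1 - 6) + √(-7*4 + 213)) = √(-5 + √(-28 + 213)) = √(-5 + √185)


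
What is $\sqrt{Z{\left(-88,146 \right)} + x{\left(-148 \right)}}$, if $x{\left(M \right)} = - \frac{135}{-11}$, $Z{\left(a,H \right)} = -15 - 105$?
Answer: $\frac{i \sqrt{13035}}{11} \approx 10.379 i$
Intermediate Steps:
$Z{\left(a,H \right)} = -120$
$x{\left(M \right)} = \frac{135}{11}$ ($x{\left(M \right)} = \left(-135\right) \left(- \frac{1}{11}\right) = \frac{135}{11}$)
$\sqrt{Z{\left(-88,146 \right)} + x{\left(-148 \right)}} = \sqrt{-120 + \frac{135}{11}} = \sqrt{- \frac{1185}{11}} = \frac{i \sqrt{13035}}{11}$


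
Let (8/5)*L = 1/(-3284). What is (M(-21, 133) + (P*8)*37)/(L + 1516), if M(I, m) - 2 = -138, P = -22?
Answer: -174656256/39828347 ≈ -4.3852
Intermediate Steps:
M(I, m) = -136 (M(I, m) = 2 - 138 = -136)
L = -5/26272 (L = (5/8)/(-3284) = (5/8)*(-1/3284) = -5/26272 ≈ -0.00019032)
(M(-21, 133) + (P*8)*37)/(L + 1516) = (-136 - 22*8*37)/(-5/26272 + 1516) = (-136 - 176*37)/(39828347/26272) = (-136 - 6512)*(26272/39828347) = -6648*26272/39828347 = -174656256/39828347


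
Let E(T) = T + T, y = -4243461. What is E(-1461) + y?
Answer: -4246383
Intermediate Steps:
E(T) = 2*T
E(-1461) + y = 2*(-1461) - 4243461 = -2922 - 4243461 = -4246383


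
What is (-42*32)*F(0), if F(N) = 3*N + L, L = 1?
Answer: -1344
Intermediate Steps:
F(N) = 1 + 3*N (F(N) = 3*N + 1 = 1 + 3*N)
(-42*32)*F(0) = (-42*32)*(1 + 3*0) = -1344*(1 + 0) = -1344*1 = -1344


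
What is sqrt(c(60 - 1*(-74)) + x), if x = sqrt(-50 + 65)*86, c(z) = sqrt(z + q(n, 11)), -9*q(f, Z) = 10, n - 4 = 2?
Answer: sqrt(6*sqrt(299) + 774*sqrt(15))/3 ≈ 18.564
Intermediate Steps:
n = 6 (n = 4 + 2 = 6)
q(f, Z) = -10/9 (q(f, Z) = -1/9*10 = -10/9)
c(z) = sqrt(-10/9 + z) (c(z) = sqrt(z - 10/9) = sqrt(-10/9 + z))
x = 86*sqrt(15) (x = sqrt(15)*86 = 86*sqrt(15) ≈ 333.08)
sqrt(c(60 - 1*(-74)) + x) = sqrt(sqrt(-10 + 9*(60 - 1*(-74)))/3 + 86*sqrt(15)) = sqrt(sqrt(-10 + 9*(60 + 74))/3 + 86*sqrt(15)) = sqrt(sqrt(-10 + 9*134)/3 + 86*sqrt(15)) = sqrt(sqrt(-10 + 1206)/3 + 86*sqrt(15)) = sqrt(sqrt(1196)/3 + 86*sqrt(15)) = sqrt((2*sqrt(299))/3 + 86*sqrt(15)) = sqrt(2*sqrt(299)/3 + 86*sqrt(15)) = sqrt(86*sqrt(15) + 2*sqrt(299)/3)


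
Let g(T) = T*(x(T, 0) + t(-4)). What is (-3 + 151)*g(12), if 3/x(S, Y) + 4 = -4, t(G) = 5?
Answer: 8214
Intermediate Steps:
x(S, Y) = -3/8 (x(S, Y) = 3/(-4 - 4) = 3/(-8) = 3*(-1/8) = -3/8)
g(T) = 37*T/8 (g(T) = T*(-3/8 + 5) = T*(37/8) = 37*T/8)
(-3 + 151)*g(12) = (-3 + 151)*((37/8)*12) = 148*(111/2) = 8214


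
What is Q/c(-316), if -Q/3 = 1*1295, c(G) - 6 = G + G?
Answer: 3885/626 ≈ 6.2061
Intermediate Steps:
c(G) = 6 + 2*G (c(G) = 6 + (G + G) = 6 + 2*G)
Q = -3885 (Q = -3*1295 = -3885)
Q/c(-316) = -3885/(6 + 2*(-316)) = -3885/(6 - 632) = -3885/(-626) = -3885*(-1/626) = 3885/626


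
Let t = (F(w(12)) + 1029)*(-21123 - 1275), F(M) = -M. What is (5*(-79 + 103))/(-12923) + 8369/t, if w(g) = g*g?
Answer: -2486820187/256162678290 ≈ -0.0097080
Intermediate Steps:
w(g) = g²
t = -19822230 (t = (-1*12² + 1029)*(-21123 - 1275) = (-1*144 + 1029)*(-22398) = (-144 + 1029)*(-22398) = 885*(-22398) = -19822230)
(5*(-79 + 103))/(-12923) + 8369/t = (5*(-79 + 103))/(-12923) + 8369/(-19822230) = (5*24)*(-1/12923) + 8369*(-1/19822230) = 120*(-1/12923) - 8369/19822230 = -120/12923 - 8369/19822230 = -2486820187/256162678290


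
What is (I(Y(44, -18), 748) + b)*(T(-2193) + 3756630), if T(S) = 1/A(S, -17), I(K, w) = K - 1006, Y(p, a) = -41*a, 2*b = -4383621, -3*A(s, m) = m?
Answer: -279984160237941/34 ≈ -8.2348e+12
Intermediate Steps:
A(s, m) = -m/3
b = -4383621/2 (b = (½)*(-4383621) = -4383621/2 ≈ -2.1918e+6)
I(K, w) = -1006 + K
T(S) = 3/17 (T(S) = 1/(-⅓*(-17)) = 1/(17/3) = 3/17)
(I(Y(44, -18), 748) + b)*(T(-2193) + 3756630) = ((-1006 - 41*(-18)) - 4383621/2)*(3/17 + 3756630) = ((-1006 + 738) - 4383621/2)*(63862713/17) = (-268 - 4383621/2)*(63862713/17) = -4384157/2*63862713/17 = -279984160237941/34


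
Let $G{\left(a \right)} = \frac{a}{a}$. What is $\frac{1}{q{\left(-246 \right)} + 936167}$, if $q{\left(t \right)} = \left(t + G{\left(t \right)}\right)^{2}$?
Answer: $\frac{1}{996192} \approx 1.0038 \cdot 10^{-6}$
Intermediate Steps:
$G{\left(a \right)} = 1$
$q{\left(t \right)} = \left(1 + t\right)^{2}$ ($q{\left(t \right)} = \left(t + 1\right)^{2} = \left(1 + t\right)^{2}$)
$\frac{1}{q{\left(-246 \right)} + 936167} = \frac{1}{\left(1 - 246\right)^{2} + 936167} = \frac{1}{\left(-245\right)^{2} + 936167} = \frac{1}{60025 + 936167} = \frac{1}{996192}$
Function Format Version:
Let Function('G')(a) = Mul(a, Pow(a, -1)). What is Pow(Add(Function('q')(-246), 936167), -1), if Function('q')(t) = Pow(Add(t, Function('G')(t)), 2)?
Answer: Rational(1, 996192) ≈ 1.0038e-6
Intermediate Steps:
Function('G')(a) = 1
Function('q')(t) = Pow(Add(1, t), 2) (Function('q')(t) = Pow(Add(t, 1), 2) = Pow(Add(1, t), 2))
Pow(Add(Function('q')(-246), 936167), -1) = Pow(Add(Pow(Add(1, -246), 2), 936167), -1) = Pow(Add(Pow(-245, 2), 936167), -1) = Pow(Add(60025, 936167), -1) = Pow(996192, -1) = Rational(1, 996192)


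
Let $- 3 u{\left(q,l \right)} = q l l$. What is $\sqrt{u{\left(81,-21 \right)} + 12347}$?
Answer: $2 \sqrt{110} \approx 20.976$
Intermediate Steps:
$u{\left(q,l \right)} = - \frac{q l^{2}}{3}$ ($u{\left(q,l \right)} = - \frac{q l l}{3} = - \frac{l q l}{3} = - \frac{q l^{2}}{3}$)
$\sqrt{u{\left(81,-21 \right)} + 12347} = \sqrt{\left(- \frac{1}{3}\right) 81 \left(-21\right)^{2} + 12347} = \sqrt{\left(- \frac{1}{3}\right) 81 \cdot 441 + 12347} = \sqrt{-11907 + 12347} = \sqrt{440} = 2 \sqrt{110}$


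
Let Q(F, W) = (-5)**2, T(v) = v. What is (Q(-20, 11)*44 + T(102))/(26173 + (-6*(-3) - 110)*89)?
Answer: 1202/17985 ≈ 0.066833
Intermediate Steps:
Q(F, W) = 25
(Q(-20, 11)*44 + T(102))/(26173 + (-6*(-3) - 110)*89) = (25*44 + 102)/(26173 + (-6*(-3) - 110)*89) = (1100 + 102)/(26173 + (18 - 110)*89) = 1202/(26173 - 92*89) = 1202/(26173 - 8188) = 1202/17985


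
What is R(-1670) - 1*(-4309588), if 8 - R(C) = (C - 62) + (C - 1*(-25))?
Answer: 4312973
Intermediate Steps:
R(C) = 45 - 2*C (R(C) = 8 - ((C - 62) + (C - 1*(-25))) = 8 - ((-62 + C) + (C + 25)) = 8 - ((-62 + C) + (25 + C)) = 8 - (-37 + 2*C) = 8 + (37 - 2*C) = 45 - 2*C)
R(-1670) - 1*(-4309588) = (45 - 2*(-1670)) - 1*(-4309588) = (45 + 3340) + 4309588 = 3385 + 4309588 = 4312973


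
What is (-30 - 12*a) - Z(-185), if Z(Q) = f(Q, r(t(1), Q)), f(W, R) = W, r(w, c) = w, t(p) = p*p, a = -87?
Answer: 1199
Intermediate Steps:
t(p) = p²
Z(Q) = Q
(-30 - 12*a) - Z(-185) = (-30 - 12*(-87)) - 1*(-185) = (-30 + 1044) + 185 = 1014 + 185 = 1199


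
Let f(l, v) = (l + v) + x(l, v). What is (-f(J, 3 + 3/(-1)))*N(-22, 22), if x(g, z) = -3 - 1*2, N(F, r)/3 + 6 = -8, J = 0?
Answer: -210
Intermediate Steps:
N(F, r) = -42 (N(F, r) = -18 + 3*(-8) = -18 - 24 = -42)
x(g, z) = -5 (x(g, z) = -3 - 2 = -5)
f(l, v) = -5 + l + v (f(l, v) = (l + v) - 5 = -5 + l + v)
(-f(J, 3 + 3/(-1)))*N(-22, 22) = -(-5 + 0 + (3 + 3/(-1)))*(-42) = -(-5 + 0 + (3 + 3*(-1)))*(-42) = -(-5 + 0 + (3 - 3))*(-42) = -(-5 + 0 + 0)*(-42) = -1*(-5)*(-42) = 5*(-42) = -210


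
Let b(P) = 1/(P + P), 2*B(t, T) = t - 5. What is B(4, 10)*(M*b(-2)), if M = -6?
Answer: -¾ ≈ -0.75000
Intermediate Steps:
B(t, T) = -5/2 + t/2 (B(t, T) = (t - 5)/2 = (-5 + t)/2 = -5/2 + t/2)
b(P) = 1/(2*P)
B(4, 10)*(M*b(-2)) = (-5/2 + (½)*4)*(-3/(-2)) = (-5/2 + 2)*(-3*(-1)/2) = -(-3)*(-1)/4 = -½*3/2 = -¾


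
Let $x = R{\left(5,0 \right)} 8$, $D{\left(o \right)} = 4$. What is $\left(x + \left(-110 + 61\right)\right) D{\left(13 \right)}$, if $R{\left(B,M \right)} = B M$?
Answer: $-196$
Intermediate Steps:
$x = 0$ ($x = 5 \cdot 0 \cdot 8 = 0 \cdot 8 = 0$)
$\left(x + \left(-110 + 61\right)\right) D{\left(13 \right)} = \left(0 + \left(-110 + 61\right)\right) 4 = \left(0 - 49\right) 4 = \left(-49\right) 4 = -196$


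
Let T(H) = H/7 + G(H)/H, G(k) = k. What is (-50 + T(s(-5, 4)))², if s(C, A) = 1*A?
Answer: 114921/49 ≈ 2345.3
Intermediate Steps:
s(C, A) = A
T(H) = 1 + H/7 (T(H) = H/7 + H/H = H*(⅐) + 1 = H/7 + 1 = 1 + H/7)
(-50 + T(s(-5, 4)))² = (-50 + (1 + (⅐)*4))² = (-50 + (1 + 4/7))² = (-50 + 11/7)² = (-339/7)² = 114921/49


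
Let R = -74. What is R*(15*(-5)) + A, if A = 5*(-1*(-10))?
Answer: 5600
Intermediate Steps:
A = 50 (A = 5*10 = 50)
R*(15*(-5)) + A = -1110*(-5) + 50 = -74*(-75) + 50 = 5550 + 50 = 5600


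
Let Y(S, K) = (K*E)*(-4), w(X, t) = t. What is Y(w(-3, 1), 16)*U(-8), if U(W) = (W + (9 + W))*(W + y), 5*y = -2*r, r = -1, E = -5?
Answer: 17024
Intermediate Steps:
Y(S, K) = 20*K (Y(S, K) = (K*(-5))*(-4) = -5*K*(-4) = 20*K)
y = 2/5 (y = (-2*(-1))/5 = (1/5)*2 = 2/5 ≈ 0.40000)
U(W) = (9 + 2*W)*(2/5 + W) (U(W) = (W + (9 + W))*(W + 2/5) = (9 + 2*W)*(2/5 + W))
Y(w(-3, 1), 16)*U(-8) = (20*16)*(18/5 + 2*(-8)**2 + (49/5)*(-8)) = 320*(18/5 + 2*64 - 392/5) = 320*(18/5 + 128 - 392/5) = 320*(266/5) = 17024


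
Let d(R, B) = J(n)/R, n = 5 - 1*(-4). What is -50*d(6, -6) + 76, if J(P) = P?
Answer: 1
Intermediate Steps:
n = 9 (n = 5 + 4 = 9)
d(R, B) = 9/R
-50*d(6, -6) + 76 = -450/6 + 76 = -50*3/2 + 76 = -75 + 76 = 1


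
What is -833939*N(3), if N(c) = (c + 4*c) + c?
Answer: -15010902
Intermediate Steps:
N(c) = 6*c (N(c) = 5*c + c = 6*c)
-833939*N(3) = -5003634*3 = -833939*18 = -15010902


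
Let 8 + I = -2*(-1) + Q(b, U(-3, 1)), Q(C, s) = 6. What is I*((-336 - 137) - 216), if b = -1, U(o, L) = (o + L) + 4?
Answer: 0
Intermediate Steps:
U(o, L) = 4 + L + o (U(o, L) = (L + o) + 4 = 4 + L + o)
I = 0 (I = -8 + (-2*(-1) + 6) = -8 + (2 + 6) = -8 + 8 = 0)
I*((-336 - 137) - 216) = 0*((-336 - 137) - 216) = 0*(-473 - 216) = 0*(-689) = 0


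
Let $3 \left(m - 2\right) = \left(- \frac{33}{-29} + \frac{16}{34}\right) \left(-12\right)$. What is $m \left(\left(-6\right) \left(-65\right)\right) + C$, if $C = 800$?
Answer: $- \frac{458140}{493} \approx -929.29$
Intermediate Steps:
$m = - \frac{2186}{493}$ ($m = 2 + \frac{\left(- \frac{33}{-29} + \frac{16}{34}\right) \left(-12\right)}{3} = 2 + \frac{\left(\left(-33\right) \left(- \frac{1}{29}\right) + 16 \cdot \frac{1}{34}\right) \left(-12\right)}{3} = 2 + \frac{\left(\frac{33}{29} + \frac{8}{17}\right) \left(-12\right)}{3} = 2 + \frac{\frac{793}{493} \left(-12\right)}{3} = 2 + \frac{1}{3} \left(- \frac{9516}{493}\right) = 2 - \frac{3172}{493} = - \frac{2186}{493} \approx -4.4341$)
$m \left(\left(-6\right) \left(-65\right)\right) + C = - \frac{2186 \left(\left(-6\right) \left(-65\right)\right)}{493} + 800 = \left(- \frac{2186}{493}\right) 390 + 800 = - \frac{852540}{493} + 800 = - \frac{458140}{493}$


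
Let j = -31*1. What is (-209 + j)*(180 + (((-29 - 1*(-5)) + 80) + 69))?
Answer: -73200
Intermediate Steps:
j = -31
(-209 + j)*(180 + (((-29 - 1*(-5)) + 80) + 69)) = (-209 - 31)*(180 + (((-29 - 1*(-5)) + 80) + 69)) = -240*(180 + (((-29 + 5) + 80) + 69)) = -240*(180 + ((-24 + 80) + 69)) = -240*(180 + (56 + 69)) = -240*(180 + 125) = -240*305 = -73200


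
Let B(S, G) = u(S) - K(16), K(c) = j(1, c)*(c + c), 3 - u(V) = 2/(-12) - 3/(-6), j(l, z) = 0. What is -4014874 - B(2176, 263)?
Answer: -12044630/3 ≈ -4.0149e+6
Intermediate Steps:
u(V) = 8/3 (u(V) = 3 - (2/(-12) - 3/(-6)) = 3 - (2*(-1/12) - 3*(-1/6)) = 3 - (-1/6 + 1/2) = 3 - 1*1/3 = 3 - 1/3 = 8/3)
K(c) = 0 (K(c) = 0*(c + c) = 0*(2*c) = 0)
B(S, G) = 8/3 (B(S, G) = 8/3 - 1*0 = 8/3 + 0 = 8/3)
-4014874 - B(2176, 263) = -4014874 - 1*8/3 = -4014874 - 8/3 = -12044630/3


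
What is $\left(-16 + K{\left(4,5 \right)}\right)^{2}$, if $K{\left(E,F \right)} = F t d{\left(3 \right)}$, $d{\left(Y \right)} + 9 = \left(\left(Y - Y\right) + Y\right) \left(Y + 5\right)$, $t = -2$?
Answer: $27556$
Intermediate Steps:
$d{\left(Y \right)} = -9 + Y \left(5 + Y\right)$ ($d{\left(Y \right)} = -9 + \left(\left(Y - Y\right) + Y\right) \left(Y + 5\right) = -9 + \left(0 + Y\right) \left(5 + Y\right) = -9 + Y \left(5 + Y\right)$)
$K{\left(E,F \right)} = - 30 F$ ($K{\left(E,F \right)} = F \left(-2\right) \left(-9 + 3^{2} + 5 \cdot 3\right) = - 2 F \left(-9 + 9 + 15\right) = - 2 F 15 = - 30 F$)
$\left(-16 + K{\left(4,5 \right)}\right)^{2} = \left(-16 - 150\right)^{2} = \left(-166\right)^{2} = 27556$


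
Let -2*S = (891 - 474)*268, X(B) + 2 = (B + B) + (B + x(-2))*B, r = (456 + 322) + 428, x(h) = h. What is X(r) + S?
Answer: 1398556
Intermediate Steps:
r = 1206 (r = 778 + 428 = 1206)
X(B) = -2 + 2*B + B*(-2 + B) (X(B) = -2 + ((B + B) + (B - 2)*B) = -2 + (2*B + (-2 + B)*B) = -2 + (2*B + B*(-2 + B)) = -2 + 2*B + B*(-2 + B))
S = -55878 (S = -(891 - 474)*268/2 = -417*268/2 = -1/2*111756 = -55878)
X(r) + S = (-2 + 1206**2) - 55878 = (-2 + 1454436) - 55878 = 1454434 - 55878 = 1398556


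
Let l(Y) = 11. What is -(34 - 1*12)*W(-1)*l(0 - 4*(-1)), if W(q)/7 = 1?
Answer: -1694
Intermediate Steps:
W(q) = 7 (W(q) = 7*1 = 7)
-(34 - 1*12)*W(-1)*l(0 - 4*(-1)) = -(34 - 1*12)*7*11 = -(34 - 12)*7*11 = -22*7*11 = -154*11 = -1*1694 = -1694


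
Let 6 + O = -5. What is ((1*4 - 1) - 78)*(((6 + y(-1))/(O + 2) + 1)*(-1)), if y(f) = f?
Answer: 100/3 ≈ 33.333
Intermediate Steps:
O = -11 (O = -6 - 5 = -11)
((1*4 - 1) - 78)*(((6 + y(-1))/(O + 2) + 1)*(-1)) = ((1*4 - 1) - 78)*(((6 - 1)/(-11 + 2) + 1)*(-1)) = ((4 - 1) - 78)*((5/(-9) + 1)*(-1)) = (3 - 78)*((5*(-⅑) + 1)*(-1)) = -75*(-5/9 + 1)*(-1) = -100*(-1)/3 = -75*(-4/9) = 100/3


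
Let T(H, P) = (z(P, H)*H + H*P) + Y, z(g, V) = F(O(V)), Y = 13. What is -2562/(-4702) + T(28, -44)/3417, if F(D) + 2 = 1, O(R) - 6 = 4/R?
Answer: 1445480/8033367 ≈ 0.17993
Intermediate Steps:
O(R) = 6 + 4/R
F(D) = -1 (F(D) = -2 + 1 = -1)
z(g, V) = -1
T(H, P) = 13 - H + H*P (T(H, P) = (-H + H*P) + 13 = 13 - H + H*P)
-2562/(-4702) + T(28, -44)/3417 = -2562/(-4702) + (13 - 1*28 + 28*(-44))/3417 = -2562*(-1/4702) + (13 - 28 - 1232)*(1/3417) = 1281/2351 - 1247*1/3417 = 1281/2351 - 1247/3417 = 1445480/8033367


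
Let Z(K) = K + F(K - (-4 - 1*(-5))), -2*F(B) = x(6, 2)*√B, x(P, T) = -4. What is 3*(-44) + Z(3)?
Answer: -129 + 2*√2 ≈ -126.17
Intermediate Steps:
F(B) = 2*√B (F(B) = -(-2)*√B = 2*√B)
Z(K) = K + 2*√(-1 + K) (Z(K) = K + 2*√(K - (-4 - 1*(-5))) = K + 2*√(K - (-4 + 5)) = K + 2*√(K - 1*1) = K + 2*√(K - 1) = K + 2*√(-1 + K))
3*(-44) + Z(3) = 3*(-44) + (3 + 2*√(-1 + 3)) = -132 + (3 + 2*√2) = -129 + 2*√2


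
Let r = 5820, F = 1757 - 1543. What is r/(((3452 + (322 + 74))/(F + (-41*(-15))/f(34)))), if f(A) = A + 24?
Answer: 18954285/55796 ≈ 339.71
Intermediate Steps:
F = 214
f(A) = 24 + A
r/(((3452 + (322 + 74))/(F + (-41*(-15))/f(34)))) = 5820/(((3452 + (322 + 74))/(214 + (-41*(-15))/(24 + 34)))) = 5820/(((3452 + 396)/(214 + 615/58))) = 5820/((3848/(214 + 615*(1/58)))) = 5820/((3848/(214 + 615/58))) = 5820/((3848/(13027/58))) = 5820/((3848*(58/13027))) = 5820/(223184/13027) = 5820*(13027/223184) = 18954285/55796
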